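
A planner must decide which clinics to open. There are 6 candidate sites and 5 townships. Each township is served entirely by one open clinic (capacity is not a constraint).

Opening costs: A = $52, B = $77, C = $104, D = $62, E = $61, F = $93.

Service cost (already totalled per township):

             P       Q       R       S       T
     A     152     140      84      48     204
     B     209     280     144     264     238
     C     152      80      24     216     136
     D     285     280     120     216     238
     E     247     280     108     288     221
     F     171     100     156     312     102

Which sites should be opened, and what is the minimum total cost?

Open A and C; minimum total cost 596.

For any fixed open set, each township goes to its cheapest open site; total = fixed + service.
{A, C}: P→A 152, Q→C 80, R→C 24, S→A 48, T→C 136. Service 440; fixed 156; total 596.
{A, F}: service 486 + fixed 145 = 631
{A, C, F}: service 406 + fixed 249 = 655
{A, B, C, D, E, F}: P→A 152, Q→C 80, R→C 24, S→A 48, T→F 102. Service 406; fixed 449; total 855.
No other subset beats 596.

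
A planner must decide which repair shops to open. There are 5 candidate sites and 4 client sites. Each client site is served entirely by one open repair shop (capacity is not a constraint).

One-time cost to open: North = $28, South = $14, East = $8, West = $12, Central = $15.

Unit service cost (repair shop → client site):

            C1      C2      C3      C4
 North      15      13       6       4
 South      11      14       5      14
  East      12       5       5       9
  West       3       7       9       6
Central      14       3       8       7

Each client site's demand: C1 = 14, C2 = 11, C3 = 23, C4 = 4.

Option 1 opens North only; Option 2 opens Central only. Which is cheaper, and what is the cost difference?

Option 1: {North}: C1→North 15·14=210, C2→North 13·11=143, C3→North 6·23=138, C4→North 4·4=16. Service 507; fixed 28; total 535.
Option 2: {Central}: C1→Central 14·14=196, C2→Central 3·11=33, C3→Central 8·23=184, C4→Central 7·4=28. Service 441; fixed 15; total 456.
Difference: |535 − 456| = 79.

Option 2 is cheaper by 79.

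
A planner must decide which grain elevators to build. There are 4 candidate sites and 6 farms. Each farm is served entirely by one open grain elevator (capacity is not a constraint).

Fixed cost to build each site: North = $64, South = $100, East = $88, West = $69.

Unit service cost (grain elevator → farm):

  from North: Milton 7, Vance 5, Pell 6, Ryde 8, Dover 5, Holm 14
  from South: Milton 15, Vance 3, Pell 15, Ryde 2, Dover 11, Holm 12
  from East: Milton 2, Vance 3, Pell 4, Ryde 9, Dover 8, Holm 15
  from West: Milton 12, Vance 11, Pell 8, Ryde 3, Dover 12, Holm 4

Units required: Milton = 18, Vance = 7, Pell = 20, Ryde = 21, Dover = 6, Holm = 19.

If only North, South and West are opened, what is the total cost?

Total cost: 648

Each farm is assigned to its cheapest site among the open ones.
{North, South, West}: Milton→North 7·18=126, Vance→South 3·7=21, Pell→North 6·20=120, Ryde→South 2·21=42, Dover→North 5·6=30, Holm→West 4·19=76. Service 415; fixed 233; total 648.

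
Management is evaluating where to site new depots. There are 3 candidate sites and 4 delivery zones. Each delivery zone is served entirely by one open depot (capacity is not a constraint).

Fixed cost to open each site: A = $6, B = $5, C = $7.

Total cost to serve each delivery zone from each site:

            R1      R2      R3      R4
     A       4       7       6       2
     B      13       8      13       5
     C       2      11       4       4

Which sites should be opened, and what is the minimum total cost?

Open A only; minimum total cost 25.

For any fixed open set, each delivery zone goes to its cheapest open site; total = fixed + service.
{A}: R1→A 4, R2→A 7, R3→A 6, R4→A 2. Service 19; fixed 6; total 25.
{A, C}: service 15 + fixed 13 = 28
{C}: R1→C 2, R2→C 11, R3→C 4, R4→C 4. Service 21; fixed 7; total 28.
{A, B, C}: R1→C 2, R2→A 7, R3→C 4, R4→A 2. Service 15; fixed 18; total 33.
No other subset beats 25.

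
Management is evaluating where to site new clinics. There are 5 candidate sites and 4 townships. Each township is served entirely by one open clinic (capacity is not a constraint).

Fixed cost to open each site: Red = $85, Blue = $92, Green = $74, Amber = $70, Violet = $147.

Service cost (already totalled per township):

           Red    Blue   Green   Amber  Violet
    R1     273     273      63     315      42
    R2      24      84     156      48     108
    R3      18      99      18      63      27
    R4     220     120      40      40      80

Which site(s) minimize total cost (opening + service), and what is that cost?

Open Red and Green; minimum total cost 304.

For any fixed open set, each township goes to its cheapest open site; total = fixed + service.
{Red, Green}: R1→Green 63, R2→Red 24, R3→Red 18, R4→Green 40. Service 145; fixed 159; total 304.
{Green, Amber}: R1→Green 63, R2→Amber 48, R3→Green 18, R4→Green 40. Service 169; fixed 144; total 313.
{Green}: service 277 + fixed 74 = 351
{Red, Blue, Green, Amber, Violet}: R1→Violet 42, R2→Red 24, R3→Red 18, R4→Green 40. Service 124; fixed 468; total 592.
No other subset beats 304.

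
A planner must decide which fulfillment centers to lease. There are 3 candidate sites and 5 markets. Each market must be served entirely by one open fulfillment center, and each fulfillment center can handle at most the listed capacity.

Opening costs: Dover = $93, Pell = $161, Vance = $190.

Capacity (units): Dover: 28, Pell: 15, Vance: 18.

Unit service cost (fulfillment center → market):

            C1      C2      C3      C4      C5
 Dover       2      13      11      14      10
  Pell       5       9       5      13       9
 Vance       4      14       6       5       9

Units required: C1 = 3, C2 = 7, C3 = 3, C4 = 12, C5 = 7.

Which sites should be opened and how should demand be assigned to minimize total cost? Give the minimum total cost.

Open {Dover, Vance}: C1→Dover 2·3=6, C2→Dover 13·7=91, C3→Vance 6·3=18, C4→Vance 5·12=60, C5→Dover 10·7=70.
Loads: Dover carries 17/28, Vance carries 15/18. Service 245; fixed 283; total 528.
Next best feasible plan costs 534.

Minimum total cost: 528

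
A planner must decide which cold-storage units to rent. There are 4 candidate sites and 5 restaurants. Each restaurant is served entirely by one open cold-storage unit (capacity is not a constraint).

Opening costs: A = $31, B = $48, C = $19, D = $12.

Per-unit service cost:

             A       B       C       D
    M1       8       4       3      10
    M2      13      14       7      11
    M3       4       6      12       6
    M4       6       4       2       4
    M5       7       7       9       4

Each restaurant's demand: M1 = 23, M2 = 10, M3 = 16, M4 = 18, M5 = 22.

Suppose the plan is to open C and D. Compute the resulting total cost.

Each restaurant is assigned to its cheapest site among the open ones.
{C, D}: M1→C 3·23=69, M2→C 7·10=70, M3→D 6·16=96, M4→C 2·18=36, M5→D 4·22=88. Service 359; fixed 31; total 390.

Total cost: 390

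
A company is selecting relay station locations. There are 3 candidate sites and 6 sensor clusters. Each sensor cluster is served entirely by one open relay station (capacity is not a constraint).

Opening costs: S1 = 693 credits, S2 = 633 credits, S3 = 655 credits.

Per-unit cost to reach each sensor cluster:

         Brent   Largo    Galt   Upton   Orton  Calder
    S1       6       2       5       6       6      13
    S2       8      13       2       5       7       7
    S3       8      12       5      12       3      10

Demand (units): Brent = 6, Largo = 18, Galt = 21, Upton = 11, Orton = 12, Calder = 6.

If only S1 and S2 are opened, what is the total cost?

Each sensor cluster is assigned to its cheapest site among the open ones.
{S1, S2}: Brent→S1 6·6=36, Largo→S1 2·18=36, Galt→S2 2·21=42, Upton→S2 5·11=55, Orton→S1 6·12=72, Calder→S2 7·6=42. Service 283; fixed 1326; total 1609.

Total cost: 1609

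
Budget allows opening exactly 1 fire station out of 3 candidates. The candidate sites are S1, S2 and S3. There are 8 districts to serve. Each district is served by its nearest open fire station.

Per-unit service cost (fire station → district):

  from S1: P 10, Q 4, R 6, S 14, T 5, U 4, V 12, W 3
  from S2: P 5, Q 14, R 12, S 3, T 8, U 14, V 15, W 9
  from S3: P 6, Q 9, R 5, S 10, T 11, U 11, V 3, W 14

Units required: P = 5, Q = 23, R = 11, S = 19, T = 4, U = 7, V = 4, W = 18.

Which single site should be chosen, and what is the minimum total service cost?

With exactly 1 open, each district uses its cheapest among the chosen.
{S1}: P→S1 10·5=50, Q→S1 4·23=92, R→S1 6·11=66, S→S1 14·19=266, T→S1 5·4=20, U→S1 4·7=28, V→S1 12·4=48, W→S1 3·18=54. Service cost 624.
{S3}: service cost 867
{S2}: service cost 888
Among all 3 size-1 choices, {S1} is lowest.

Choose S1 only; total service cost 624.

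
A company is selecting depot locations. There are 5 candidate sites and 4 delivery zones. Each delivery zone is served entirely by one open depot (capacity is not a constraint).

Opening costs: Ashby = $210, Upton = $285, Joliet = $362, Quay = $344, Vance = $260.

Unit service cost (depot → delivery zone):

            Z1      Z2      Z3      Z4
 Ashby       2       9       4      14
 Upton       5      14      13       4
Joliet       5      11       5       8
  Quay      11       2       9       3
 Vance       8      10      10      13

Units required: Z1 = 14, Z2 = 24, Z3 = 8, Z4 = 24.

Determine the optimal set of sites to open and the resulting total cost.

For any fixed open set, each delivery zone goes to its cheapest open site; total = fixed + service.
{Quay}: Z1→Quay 11·14=154, Z2→Quay 2·24=48, Z3→Quay 9·8=72, Z4→Quay 3·24=72. Service 346; fixed 344; total 690.
{Ashby, Quay}: service 180 + fixed 554 = 734
{Ashby}: Z1→Ashby 2·14=28, Z2→Ashby 9·24=216, Z3→Ashby 4·8=32, Z4→Ashby 14·24=336. Service 612; fixed 210; total 822.
{Ashby, Upton, Joliet, Quay, Vance}: service 180 + fixed 1461 = 1641
No other subset beats 690.

Open Quay only; minimum total cost 690.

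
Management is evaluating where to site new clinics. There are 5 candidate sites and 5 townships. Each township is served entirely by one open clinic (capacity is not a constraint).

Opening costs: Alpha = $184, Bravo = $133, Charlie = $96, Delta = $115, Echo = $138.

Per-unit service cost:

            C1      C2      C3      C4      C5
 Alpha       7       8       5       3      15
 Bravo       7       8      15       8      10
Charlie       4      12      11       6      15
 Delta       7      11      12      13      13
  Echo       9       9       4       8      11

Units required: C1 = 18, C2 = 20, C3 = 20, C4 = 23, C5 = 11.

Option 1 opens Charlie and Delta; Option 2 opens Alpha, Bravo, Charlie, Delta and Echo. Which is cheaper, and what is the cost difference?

Option 1: {Charlie, Delta}: C1→Charlie 4·18=72, C2→Delta 11·20=220, C3→Charlie 11·20=220, C4→Charlie 6·23=138, C5→Delta 13·11=143. Service 793; fixed 211; total 1004.
Option 2: {Alpha, Bravo, Charlie, Delta, Echo}: C1→Charlie 4·18=72, C2→Alpha 8·20=160, C3→Echo 4·20=80, C4→Alpha 3·23=69, C5→Bravo 10·11=110. Service 491; fixed 666; total 1157.
Difference: |1004 − 1157| = 153.

Option 1 is cheaper by 153.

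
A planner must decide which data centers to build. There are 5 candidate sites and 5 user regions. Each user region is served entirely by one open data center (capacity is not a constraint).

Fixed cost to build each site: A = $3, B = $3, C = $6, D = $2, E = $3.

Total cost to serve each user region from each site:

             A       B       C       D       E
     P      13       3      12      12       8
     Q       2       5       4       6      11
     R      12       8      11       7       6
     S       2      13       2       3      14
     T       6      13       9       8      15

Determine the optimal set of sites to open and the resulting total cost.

Open A and B; minimum total cost 27.

For any fixed open set, each user region goes to its cheapest open site; total = fixed + service.
{A, B}: P→B 3, Q→A 2, R→B 8, S→A 2, T→A 6. Service 21; fixed 6; total 27.
{A, B, D}: P→B 3, Q→A 2, R→D 7, S→A 2, T→A 6. Service 20; fixed 8; total 28.
{A, B, E}: service 19 + fixed 9 = 28
{A, B, C, D, E}: service 19 + fixed 17 = 36
No other subset beats 27.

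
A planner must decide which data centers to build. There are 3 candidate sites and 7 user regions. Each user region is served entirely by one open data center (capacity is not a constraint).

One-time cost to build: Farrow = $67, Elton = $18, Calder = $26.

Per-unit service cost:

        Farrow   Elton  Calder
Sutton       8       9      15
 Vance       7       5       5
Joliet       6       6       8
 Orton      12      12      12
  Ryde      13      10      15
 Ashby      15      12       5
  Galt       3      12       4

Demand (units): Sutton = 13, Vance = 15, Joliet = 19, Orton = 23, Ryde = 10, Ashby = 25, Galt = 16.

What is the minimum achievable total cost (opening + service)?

Minimum total cost: 915

For any fixed open set, each user region goes to its cheapest open site; total = fixed + service.
{Elton, Calder}: Sutton→Elton 9·13=117, Vance→Elton 5·15=75, Joliet→Elton 6·19=114, Orton→Elton 12·23=276, Ryde→Elton 10·10=100, Ashby→Calder 5·25=125, Galt→Calder 4·16=64. Service 871; fixed 44; total 915.
{Farrow, Elton, Calder}: service 842 + fixed 111 = 953
{Farrow, Calder}: Sutton→Farrow 8·13=104, Vance→Calder 5·15=75, Joliet→Farrow 6·19=114, Orton→Farrow 12·23=276, Ryde→Farrow 13·10=130, Ashby→Calder 5·25=125, Galt→Farrow 3·16=48. Service 872; fixed 93; total 965.
{Elton}: Sutton→Elton 9·13=117, Vance→Elton 5·15=75, Joliet→Elton 6·19=114, Orton→Elton 12·23=276, Ryde→Elton 10·10=100, Ashby→Elton 12·25=300, Galt→Elton 12·16=192. Service 1174; fixed 18; total 1192.
No other subset beats 915.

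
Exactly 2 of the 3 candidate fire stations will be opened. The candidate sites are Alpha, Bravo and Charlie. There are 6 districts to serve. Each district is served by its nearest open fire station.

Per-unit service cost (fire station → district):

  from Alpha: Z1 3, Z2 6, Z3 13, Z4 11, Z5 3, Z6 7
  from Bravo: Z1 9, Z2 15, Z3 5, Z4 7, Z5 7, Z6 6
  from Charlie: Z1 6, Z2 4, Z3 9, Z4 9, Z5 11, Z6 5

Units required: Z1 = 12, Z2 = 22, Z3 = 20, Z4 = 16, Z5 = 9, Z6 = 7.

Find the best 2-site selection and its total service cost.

With exactly 2 open, each district uses its cheapest among the chosen.
{Alpha, Bravo}: Z1→Alpha 3·12=36, Z2→Alpha 6·22=132, Z3→Bravo 5·20=100, Z4→Bravo 7·16=112, Z5→Alpha 3·9=27, Z6→Bravo 6·7=42. Service cost 449.
{Bravo, Charlie}: service cost 470
{Alpha, Charlie}: service cost 510
Among all 3 size-2 choices, {Alpha, Bravo} is lowest.

Choose Alpha and Bravo; total service cost 449.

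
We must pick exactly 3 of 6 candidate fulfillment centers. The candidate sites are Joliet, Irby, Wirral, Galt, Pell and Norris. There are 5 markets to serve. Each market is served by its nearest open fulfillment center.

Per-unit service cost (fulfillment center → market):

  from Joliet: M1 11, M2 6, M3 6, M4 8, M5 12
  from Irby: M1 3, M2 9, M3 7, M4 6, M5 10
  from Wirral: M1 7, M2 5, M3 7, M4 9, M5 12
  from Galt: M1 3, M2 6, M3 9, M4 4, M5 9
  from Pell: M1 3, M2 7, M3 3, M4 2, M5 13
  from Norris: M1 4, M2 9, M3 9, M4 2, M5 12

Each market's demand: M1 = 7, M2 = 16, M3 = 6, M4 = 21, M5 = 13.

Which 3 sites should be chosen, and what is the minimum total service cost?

Choose Wirral, Galt and Pell; total service cost 278.

With exactly 3 open, each market uses its cheapest among the chosen.
{Wirral, Galt, Pell}: M1→Galt 3·7=21, M2→Wirral 5·16=80, M3→Pell 3·6=18, M4→Pell 2·21=42, M5→Galt 9·13=117. Service cost 278.
{Irby, Wirral, Pell}: service cost 291
{Joliet, Galt, Pell}: service cost 294
Among all 20 size-3 choices, {Wirral, Galt, Pell} is lowest.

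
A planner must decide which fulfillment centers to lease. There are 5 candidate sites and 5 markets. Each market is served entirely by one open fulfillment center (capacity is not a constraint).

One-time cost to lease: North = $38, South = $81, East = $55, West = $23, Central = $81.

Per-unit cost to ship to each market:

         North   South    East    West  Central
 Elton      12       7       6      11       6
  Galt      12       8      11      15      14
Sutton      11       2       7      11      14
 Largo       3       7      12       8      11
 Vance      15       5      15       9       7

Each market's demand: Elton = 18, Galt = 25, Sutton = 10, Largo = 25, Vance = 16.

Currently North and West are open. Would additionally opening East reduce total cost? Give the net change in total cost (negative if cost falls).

Yes — net change −100 (cost falls by 100).

Current service cost with {North, West}: 827.
Adding East: each market re-picks its cheapest; new service cost 672, saving 155.
Extra fixed cost: 55. Net change = 55 − 155 = -100.
(Totals: 888 → 788.)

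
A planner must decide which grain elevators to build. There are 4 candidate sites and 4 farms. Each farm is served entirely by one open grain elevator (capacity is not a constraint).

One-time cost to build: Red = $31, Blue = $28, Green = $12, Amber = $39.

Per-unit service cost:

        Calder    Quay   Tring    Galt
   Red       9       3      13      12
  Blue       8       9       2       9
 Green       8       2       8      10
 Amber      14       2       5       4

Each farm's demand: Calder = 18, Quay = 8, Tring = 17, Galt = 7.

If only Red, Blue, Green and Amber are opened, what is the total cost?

Each farm is assigned to its cheapest site among the open ones.
{Red, Blue, Green, Amber}: Calder→Blue 8·18=144, Quay→Green 2·8=16, Tring→Blue 2·17=34, Galt→Amber 4·7=28. Service 222; fixed 110; total 332.

Total cost: 332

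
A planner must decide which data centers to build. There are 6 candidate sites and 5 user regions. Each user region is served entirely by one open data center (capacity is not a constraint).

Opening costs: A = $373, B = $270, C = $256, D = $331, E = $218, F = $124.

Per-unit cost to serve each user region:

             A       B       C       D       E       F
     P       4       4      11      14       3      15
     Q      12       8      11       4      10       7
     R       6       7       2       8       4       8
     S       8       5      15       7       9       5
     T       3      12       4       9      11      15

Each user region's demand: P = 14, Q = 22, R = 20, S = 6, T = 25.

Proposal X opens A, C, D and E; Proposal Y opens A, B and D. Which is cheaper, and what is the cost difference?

Proposal Y is cheaper by 122.

Proposal X: {A, C, D, E}: P→E 3·14=42, Q→D 4·22=88, R→C 2·20=40, S→D 7·6=42, T→A 3·25=75. Service 287; fixed 1178; total 1465.
Proposal Y: {A, B, D}: P→A 4·14=56, Q→D 4·22=88, R→A 6·20=120, S→B 5·6=30, T→A 3·25=75. Service 369; fixed 974; total 1343.
Difference: |1465 − 1343| = 122.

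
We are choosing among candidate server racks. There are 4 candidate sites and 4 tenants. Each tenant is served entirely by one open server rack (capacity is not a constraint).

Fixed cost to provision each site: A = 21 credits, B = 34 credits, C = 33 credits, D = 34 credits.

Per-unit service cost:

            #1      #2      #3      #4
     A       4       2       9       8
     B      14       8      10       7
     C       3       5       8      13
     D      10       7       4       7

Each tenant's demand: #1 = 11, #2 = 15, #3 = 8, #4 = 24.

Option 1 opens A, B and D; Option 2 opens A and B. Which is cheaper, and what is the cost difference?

Option 1: {A, B, D}: #1→A 4·11=44, #2→A 2·15=30, #3→D 4·8=32, #4→B 7·24=168. Service 274; fixed 89; total 363.
Option 2: {A, B}: #1→A 4·11=44, #2→A 2·15=30, #3→A 9·8=72, #4→B 7·24=168. Service 314; fixed 55; total 369.
Difference: |363 − 369| = 6.

Option 1 is cheaper by 6.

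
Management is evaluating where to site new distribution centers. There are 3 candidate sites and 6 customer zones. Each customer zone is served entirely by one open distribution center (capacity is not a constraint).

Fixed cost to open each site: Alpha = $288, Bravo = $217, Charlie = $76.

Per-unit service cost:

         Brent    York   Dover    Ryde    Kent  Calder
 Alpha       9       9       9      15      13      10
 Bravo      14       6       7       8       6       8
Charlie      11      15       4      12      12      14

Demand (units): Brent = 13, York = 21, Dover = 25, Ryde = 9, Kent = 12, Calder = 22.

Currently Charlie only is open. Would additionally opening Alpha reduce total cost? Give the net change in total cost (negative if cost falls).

Current service cost with {Charlie}: 1118.
Adding Alpha: each customer zone re-picks its cheapest; new service cost 878, saving 240.
Extra fixed cost: 288. Net change = 288 − 240 = 48.
(Totals: 1194 → 1242.)

No — net change +48 (cost rises by 48).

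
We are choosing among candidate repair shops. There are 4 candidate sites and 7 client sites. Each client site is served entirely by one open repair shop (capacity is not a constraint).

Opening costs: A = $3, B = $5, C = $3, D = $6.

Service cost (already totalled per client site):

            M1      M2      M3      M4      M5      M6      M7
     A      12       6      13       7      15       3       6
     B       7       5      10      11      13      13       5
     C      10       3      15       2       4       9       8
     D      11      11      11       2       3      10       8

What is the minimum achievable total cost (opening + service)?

Minimum total cost: 45

For any fixed open set, each client site goes to its cheapest open site; total = fixed + service.
{A, B, C}: M1→B 7, M2→C 3, M3→B 10, M4→C 2, M5→C 4, M6→A 3, M7→B 5. Service 34; fixed 11; total 45.
{A, C}: M1→C 10, M2→C 3, M3→A 13, M4→C 2, M5→C 4, M6→A 3, M7→A 6. Service 41; fixed 6; total 47.
{B, C}: service 40 + fixed 8 = 48
{A, B, C, D}: service 33 + fixed 17 = 50
No other subset beats 45.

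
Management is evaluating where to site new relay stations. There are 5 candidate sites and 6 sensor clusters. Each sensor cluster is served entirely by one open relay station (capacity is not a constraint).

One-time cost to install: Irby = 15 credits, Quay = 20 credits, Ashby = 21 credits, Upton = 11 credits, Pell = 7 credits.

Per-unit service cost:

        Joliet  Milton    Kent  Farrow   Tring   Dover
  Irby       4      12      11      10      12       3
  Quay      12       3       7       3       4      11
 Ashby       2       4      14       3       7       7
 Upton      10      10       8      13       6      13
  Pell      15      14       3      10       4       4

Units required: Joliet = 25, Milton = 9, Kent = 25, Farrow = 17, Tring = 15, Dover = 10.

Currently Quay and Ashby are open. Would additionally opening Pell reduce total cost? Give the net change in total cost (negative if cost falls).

Yes — net change −123 (cost falls by 123).

Current service cost with {Quay, Ashby}: 433.
Adding Pell: each sensor cluster re-picks its cheapest; new service cost 303, saving 130.
Extra fixed cost: 7. Net change = 7 − 130 = -123.
(Totals: 474 → 351.)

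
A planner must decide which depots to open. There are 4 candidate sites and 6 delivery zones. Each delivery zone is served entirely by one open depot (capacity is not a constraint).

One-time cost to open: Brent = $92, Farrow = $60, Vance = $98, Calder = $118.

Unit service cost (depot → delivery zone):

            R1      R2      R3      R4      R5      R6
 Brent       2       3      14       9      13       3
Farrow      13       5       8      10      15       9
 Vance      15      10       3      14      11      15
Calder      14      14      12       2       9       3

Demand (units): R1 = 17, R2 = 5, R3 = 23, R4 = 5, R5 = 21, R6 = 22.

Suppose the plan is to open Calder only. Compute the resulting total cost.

Each delivery zone is assigned to its cheapest site among the open ones.
{Calder}: R1→Calder 14·17=238, R2→Calder 14·5=70, R3→Calder 12·23=276, R4→Calder 2·5=10, R5→Calder 9·21=189, R6→Calder 3·22=66. Service 849; fixed 118; total 967.

Total cost: 967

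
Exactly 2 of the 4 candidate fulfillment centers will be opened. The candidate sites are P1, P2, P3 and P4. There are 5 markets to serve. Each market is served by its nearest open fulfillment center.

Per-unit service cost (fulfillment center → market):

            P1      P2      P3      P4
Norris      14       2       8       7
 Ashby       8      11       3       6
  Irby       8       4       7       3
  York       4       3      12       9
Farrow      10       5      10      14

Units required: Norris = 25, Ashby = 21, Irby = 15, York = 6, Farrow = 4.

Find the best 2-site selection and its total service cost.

With exactly 2 open, each market uses its cheapest among the chosen.
{P2, P3}: Norris→P2 2·25=50, Ashby→P3 3·21=63, Irby→P2 4·15=60, York→P2 3·6=18, Farrow→P2 5·4=20. Service cost 211.
{P2, P4}: service cost 259
{P1, P2}: service cost 316
Among all 6 size-2 choices, {P2, P3} is lowest.

Choose P2 and P3; total service cost 211.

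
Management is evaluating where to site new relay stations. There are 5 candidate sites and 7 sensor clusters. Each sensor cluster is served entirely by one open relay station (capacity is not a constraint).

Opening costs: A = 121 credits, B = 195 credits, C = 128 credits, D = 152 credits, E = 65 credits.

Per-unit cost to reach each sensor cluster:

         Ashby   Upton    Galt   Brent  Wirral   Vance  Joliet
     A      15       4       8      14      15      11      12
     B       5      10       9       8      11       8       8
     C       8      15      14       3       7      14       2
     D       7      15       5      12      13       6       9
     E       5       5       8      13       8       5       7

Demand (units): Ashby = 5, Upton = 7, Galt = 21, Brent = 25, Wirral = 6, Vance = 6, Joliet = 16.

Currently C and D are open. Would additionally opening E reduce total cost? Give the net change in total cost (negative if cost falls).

Yes — net change −21 (cost falls by 21).

Current service cost with {C, D}: 430.
Adding E: each sensor cluster re-picks its cheapest; new service cost 344, saving 86.
Extra fixed cost: 65. Net change = 65 − 86 = -21.
(Totals: 710 → 689.)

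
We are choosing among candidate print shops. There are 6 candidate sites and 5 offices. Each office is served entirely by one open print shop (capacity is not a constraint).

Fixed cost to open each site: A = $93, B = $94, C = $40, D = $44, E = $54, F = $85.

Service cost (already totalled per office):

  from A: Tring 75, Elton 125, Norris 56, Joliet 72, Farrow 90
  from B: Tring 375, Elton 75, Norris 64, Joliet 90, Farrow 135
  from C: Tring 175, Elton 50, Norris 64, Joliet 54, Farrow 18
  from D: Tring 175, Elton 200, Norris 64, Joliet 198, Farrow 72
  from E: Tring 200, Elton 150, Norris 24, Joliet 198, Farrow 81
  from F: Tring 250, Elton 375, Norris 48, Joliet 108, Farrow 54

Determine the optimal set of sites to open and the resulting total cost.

Open A and C; minimum total cost 386.

For any fixed open set, each office goes to its cheapest open site; total = fixed + service.
{A, C}: Tring→A 75, Elton→C 50, Norris→A 56, Joliet→C 54, Farrow→C 18. Service 253; fixed 133; total 386.
{C}: service 361 + fixed 40 = 401
{A, C, E}: service 221 + fixed 187 = 408
{A, B, C, D, E, F}: Tring→A 75, Elton→C 50, Norris→E 24, Joliet→C 54, Farrow→C 18. Service 221; fixed 410; total 631.
No other subset beats 386.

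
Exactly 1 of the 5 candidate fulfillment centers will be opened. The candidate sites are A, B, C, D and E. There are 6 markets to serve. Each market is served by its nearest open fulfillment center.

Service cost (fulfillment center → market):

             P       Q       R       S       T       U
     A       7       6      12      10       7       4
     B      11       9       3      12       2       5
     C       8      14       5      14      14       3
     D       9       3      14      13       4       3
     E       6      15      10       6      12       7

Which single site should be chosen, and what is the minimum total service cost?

With exactly 1 open, each market uses its cheapest among the chosen.
{B}: P→B 11, Q→B 9, R→B 3, S→B 12, T→B 2, U→B 5. Service cost 42.
{A}: service cost 46
{D}: service cost 46
Among all 5 size-1 choices, {B} is lowest.

Choose B only; total service cost 42.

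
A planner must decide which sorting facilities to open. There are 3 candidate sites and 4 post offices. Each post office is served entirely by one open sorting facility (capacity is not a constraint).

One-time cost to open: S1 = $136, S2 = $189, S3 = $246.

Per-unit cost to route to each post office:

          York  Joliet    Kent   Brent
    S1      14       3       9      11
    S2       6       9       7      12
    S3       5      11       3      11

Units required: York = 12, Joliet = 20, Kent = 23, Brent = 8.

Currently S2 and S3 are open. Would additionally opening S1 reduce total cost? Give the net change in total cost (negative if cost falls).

No — net change +16 (cost rises by 16).

Current service cost with {S2, S3}: 397.
Adding S1: each post office re-picks its cheapest; new service cost 277, saving 120.
Extra fixed cost: 136. Net change = 136 − 120 = 16.
(Totals: 832 → 848.)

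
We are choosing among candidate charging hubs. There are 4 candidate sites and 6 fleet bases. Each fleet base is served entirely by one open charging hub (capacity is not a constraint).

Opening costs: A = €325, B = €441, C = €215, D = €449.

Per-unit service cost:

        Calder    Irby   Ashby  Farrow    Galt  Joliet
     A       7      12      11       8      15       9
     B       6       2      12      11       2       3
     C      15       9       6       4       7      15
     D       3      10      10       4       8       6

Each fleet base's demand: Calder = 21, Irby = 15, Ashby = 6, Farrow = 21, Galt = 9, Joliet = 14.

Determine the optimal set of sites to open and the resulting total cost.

Open B only; minimum total cost 960.

For any fixed open set, each fleet base goes to its cheapest open site; total = fixed + service.
{B}: Calder→B 6·21=126, Irby→B 2·15=30, Ashby→B 12·6=72, Farrow→B 11·21=231, Galt→B 2·9=18, Joliet→B 3·14=42. Service 519; fixed 441; total 960.
{D}: service 513 + fixed 449 = 962
{B, C}: Calder→B 6·21=126, Irby→B 2·15=30, Ashby→C 6·6=36, Farrow→C 4·21=84, Galt→B 2·9=18, Joliet→B 3·14=42. Service 336; fixed 656; total 992.
{A, B, C, D}: Calder→D 3·21=63, Irby→B 2·15=30, Ashby→C 6·6=36, Farrow→C 4·21=84, Galt→B 2·9=18, Joliet→B 3·14=42. Service 273; fixed 1430; total 1703.
No other subset beats 960.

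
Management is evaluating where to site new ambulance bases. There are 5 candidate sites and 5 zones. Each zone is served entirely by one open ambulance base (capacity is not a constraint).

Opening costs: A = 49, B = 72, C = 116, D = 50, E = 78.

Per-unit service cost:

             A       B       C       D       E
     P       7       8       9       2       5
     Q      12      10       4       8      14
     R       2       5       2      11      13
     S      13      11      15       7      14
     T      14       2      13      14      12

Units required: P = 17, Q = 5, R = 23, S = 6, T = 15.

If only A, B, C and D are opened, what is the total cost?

Total cost: 459

Each zone is assigned to its cheapest site among the open ones.
{A, B, C, D}: P→D 2·17=34, Q→C 4·5=20, R→A 2·23=46, S→D 7·6=42, T→B 2·15=30. Service 172; fixed 287; total 459.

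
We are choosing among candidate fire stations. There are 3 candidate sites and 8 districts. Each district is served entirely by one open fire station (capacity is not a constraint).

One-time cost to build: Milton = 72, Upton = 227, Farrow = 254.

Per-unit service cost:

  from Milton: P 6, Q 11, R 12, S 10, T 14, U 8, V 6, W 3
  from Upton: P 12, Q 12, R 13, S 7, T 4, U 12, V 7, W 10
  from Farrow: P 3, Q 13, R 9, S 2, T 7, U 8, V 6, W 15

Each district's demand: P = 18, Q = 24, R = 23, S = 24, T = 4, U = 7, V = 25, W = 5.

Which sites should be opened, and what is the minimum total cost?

For any fixed open set, each district goes to its cheapest open site; total = fixed + service.
{Milton, Farrow}: P→Farrow 3·18=54, Q→Milton 11·24=264, R→Farrow 9·23=207, S→Farrow 2·24=48, T→Farrow 7·4=28, U→Milton 8·7=56, V→Milton 6·25=150, W→Milton 3·5=15. Service 822; fixed 326; total 1148.
{Farrow}: service 930 + fixed 254 = 1184
{Milton}: P→Milton 6·18=108, Q→Milton 11·24=264, R→Milton 12·23=276, S→Milton 10·24=240, T→Milton 14·4=56, U→Milton 8·7=56, V→Milton 6·25=150, W→Milton 3·5=15. Service 1165; fixed 72; total 1237.
{Milton, Upton, Farrow}: service 810 + fixed 553 = 1363
No other subset beats 1148.

Open Milton and Farrow; minimum total cost 1148.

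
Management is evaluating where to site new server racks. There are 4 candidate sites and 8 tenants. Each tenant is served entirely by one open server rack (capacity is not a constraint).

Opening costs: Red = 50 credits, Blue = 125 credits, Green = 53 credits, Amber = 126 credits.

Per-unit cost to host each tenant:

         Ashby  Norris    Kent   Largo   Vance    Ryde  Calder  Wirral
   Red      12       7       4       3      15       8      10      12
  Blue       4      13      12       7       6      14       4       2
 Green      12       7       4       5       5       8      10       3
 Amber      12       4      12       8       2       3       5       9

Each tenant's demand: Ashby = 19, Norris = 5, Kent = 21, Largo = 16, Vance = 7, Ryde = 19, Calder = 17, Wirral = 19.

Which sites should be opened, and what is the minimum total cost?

Open Red, Blue and Amber; minimum total cost 706.

For any fixed open set, each tenant goes to its cheapest open site; total = fixed + service.
{Red, Blue, Amber}: Ashby→Blue 4·19=76, Norris→Amber 4·5=20, Kent→Red 4·21=84, Largo→Red 3·16=48, Vance→Amber 2·7=14, Ryde→Amber 3·19=57, Calder→Blue 4·17=68, Wirral→Blue 2·19=38. Service 405; fixed 301; total 706.
{Red, Blue}: service 543 + fixed 175 = 718
{Blue, Green, Amber}: Ashby→Blue 4·19=76, Norris→Amber 4·5=20, Kent→Green 4·21=84, Largo→Green 5·16=80, Vance→Amber 2·7=14, Ryde→Amber 3·19=57, Calder→Blue 4·17=68, Wirral→Blue 2·19=38. Service 437; fixed 304; total 741.
{Red, Blue, Green, Amber}: service 405 + fixed 354 = 759
No other subset beats 706.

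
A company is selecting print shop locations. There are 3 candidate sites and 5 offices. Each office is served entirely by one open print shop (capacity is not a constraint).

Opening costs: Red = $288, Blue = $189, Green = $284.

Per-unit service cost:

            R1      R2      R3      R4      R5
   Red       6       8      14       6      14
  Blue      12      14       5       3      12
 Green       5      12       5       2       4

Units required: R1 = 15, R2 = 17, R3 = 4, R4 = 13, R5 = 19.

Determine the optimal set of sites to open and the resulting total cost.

Open Green only; minimum total cost 685.

For any fixed open set, each office goes to its cheapest open site; total = fixed + service.
{Green}: R1→Green 5·15=75, R2→Green 12·17=204, R3→Green 5·4=20, R4→Green 2·13=26, R5→Green 4·19=76. Service 401; fixed 284; total 685.
{Blue, Green}: service 401 + fixed 473 = 874
{Blue}: service 705 + fixed 189 = 894
{Red, Blue, Green}: R1→Green 5·15=75, R2→Red 8·17=136, R3→Blue 5·4=20, R4→Green 2·13=26, R5→Green 4·19=76. Service 333; fixed 761; total 1094.
No other subset beats 685.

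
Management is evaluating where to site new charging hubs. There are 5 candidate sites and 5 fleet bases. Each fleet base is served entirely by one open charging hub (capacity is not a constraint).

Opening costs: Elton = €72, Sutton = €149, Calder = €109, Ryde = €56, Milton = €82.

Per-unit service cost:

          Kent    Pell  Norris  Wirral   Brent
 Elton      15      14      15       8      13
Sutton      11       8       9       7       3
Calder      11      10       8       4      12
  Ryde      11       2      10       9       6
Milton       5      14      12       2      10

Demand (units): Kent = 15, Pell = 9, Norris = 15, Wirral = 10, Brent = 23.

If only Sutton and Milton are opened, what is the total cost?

Each fleet base is assigned to its cheapest site among the open ones.
{Sutton, Milton}: Kent→Milton 5·15=75, Pell→Sutton 8·9=72, Norris→Sutton 9·15=135, Wirral→Milton 2·10=20, Brent→Sutton 3·23=69. Service 371; fixed 231; total 602.

Total cost: 602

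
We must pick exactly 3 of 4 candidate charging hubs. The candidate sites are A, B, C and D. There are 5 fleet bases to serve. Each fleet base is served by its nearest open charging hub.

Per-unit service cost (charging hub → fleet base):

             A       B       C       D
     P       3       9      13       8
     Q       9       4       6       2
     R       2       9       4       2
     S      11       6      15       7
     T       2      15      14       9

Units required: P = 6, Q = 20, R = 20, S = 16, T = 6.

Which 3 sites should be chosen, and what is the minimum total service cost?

With exactly 3 open, each fleet base uses its cheapest among the chosen.
{A, B, D}: P→A 3·6=18, Q→D 2·20=40, R→A 2·20=40, S→B 6·16=96, T→A 2·6=12. Service cost 206.
{A, C, D}: service cost 222
{A, B, C}: service cost 246
Among all 4 size-3 choices, {A, B, D} is lowest.

Choose A, B and D; total service cost 206.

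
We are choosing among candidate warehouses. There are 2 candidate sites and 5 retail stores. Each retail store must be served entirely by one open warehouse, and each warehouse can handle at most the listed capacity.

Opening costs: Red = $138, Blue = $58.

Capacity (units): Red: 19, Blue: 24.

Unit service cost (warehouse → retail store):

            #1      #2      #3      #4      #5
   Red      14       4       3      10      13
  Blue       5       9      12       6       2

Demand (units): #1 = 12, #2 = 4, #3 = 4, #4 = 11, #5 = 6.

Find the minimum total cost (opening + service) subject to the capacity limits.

Open {Red, Blue}: #1→Blue 5·12=60, #2→Red 4·4=16, #3→Red 3·4=12, #4→Red 10·11=110, #5→Blue 2·6=12.
Loads: Red carries 19/19, Blue carries 18/24. Service 210; fixed 196; total 406.
Next best feasible plan costs 426.

Minimum total cost: 406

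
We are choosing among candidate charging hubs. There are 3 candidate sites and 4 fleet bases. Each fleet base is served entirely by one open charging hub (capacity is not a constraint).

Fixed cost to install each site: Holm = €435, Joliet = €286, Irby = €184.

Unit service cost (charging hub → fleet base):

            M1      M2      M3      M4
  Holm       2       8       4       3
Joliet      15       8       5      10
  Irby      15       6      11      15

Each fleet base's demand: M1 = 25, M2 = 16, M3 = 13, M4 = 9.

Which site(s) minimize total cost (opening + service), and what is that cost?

Open Holm only; minimum total cost 692.

For any fixed open set, each fleet base goes to its cheapest open site; total = fixed + service.
{Holm}: M1→Holm 2·25=50, M2→Holm 8·16=128, M3→Holm 4·13=52, M4→Holm 3·9=27. Service 257; fixed 435; total 692.
{Holm, Irby}: service 225 + fixed 619 = 844
{Irby}: service 749 + fixed 184 = 933
{Holm, Joliet, Irby}: M1→Holm 2·25=50, M2→Irby 6·16=96, M3→Holm 4·13=52, M4→Holm 3·9=27. Service 225; fixed 905; total 1130.
No other subset beats 692.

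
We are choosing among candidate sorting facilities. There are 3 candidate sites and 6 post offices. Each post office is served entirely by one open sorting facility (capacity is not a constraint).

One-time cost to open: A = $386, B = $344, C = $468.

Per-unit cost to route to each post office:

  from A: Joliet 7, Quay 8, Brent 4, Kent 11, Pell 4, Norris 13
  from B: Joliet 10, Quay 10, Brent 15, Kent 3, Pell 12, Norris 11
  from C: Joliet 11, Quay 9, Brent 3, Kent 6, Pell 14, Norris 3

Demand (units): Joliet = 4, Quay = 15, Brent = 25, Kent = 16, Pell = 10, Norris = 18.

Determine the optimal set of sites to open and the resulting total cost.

Open C only; minimum total cost 1012.

For any fixed open set, each post office goes to its cheapest open site; total = fixed + service.
{C}: Joliet→C 11·4=44, Quay→C 9·15=135, Brent→C 3·25=75, Kent→C 6·16=96, Pell→C 14·10=140, Norris→C 3·18=54. Service 544; fixed 468; total 1012.
{A}: Joliet→A 7·4=28, Quay→A 8·15=120, Brent→A 4·25=100, Kent→A 11·16=176, Pell→A 4·10=40, Norris→A 13·18=234. Service 698; fixed 386; total 1084.
{A, B}: service 534 + fixed 730 = 1264
{A, B, C}: Joliet→A 7·4=28, Quay→A 8·15=120, Brent→C 3·25=75, Kent→B 3·16=48, Pell→A 4·10=40, Norris→C 3·18=54. Service 365; fixed 1198; total 1563.
No other subset beats 1012.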